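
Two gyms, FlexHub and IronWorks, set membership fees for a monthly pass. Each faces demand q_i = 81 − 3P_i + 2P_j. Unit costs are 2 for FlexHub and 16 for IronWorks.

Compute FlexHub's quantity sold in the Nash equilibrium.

67.125

FlexHub's profit: π = (P_{FlexHub} − 2)(81 − 3P_{FlexHub} + 2P_{IronWorks}).
∂π/∂P_{FlexHub} = 87 − 6P_{FlexHub} + 2P_{IronWorks} = 0 ⇒ P_{FlexHub} = 14.5 + (1/3)P_{IronWorks}.
Similarly P_{IronWorks} = 21.5 + (1/3)P_{FlexHub}.
Substituting the second reaction function into the first: P_{FlexHub} = 14.5 + (1/3)(21.5 + (1/3)P_{FlexHub}), which gives (8/9)P_{FlexHub} = 65/3 ⇒ P_{FlexHub} = 24.375.
Then P_{IronWorks} = 21.5 + (1/3)·24.375 = 29.625.
q_{FlexHub} = 81 − 3·24.375 + 2·29.625 = 67.125.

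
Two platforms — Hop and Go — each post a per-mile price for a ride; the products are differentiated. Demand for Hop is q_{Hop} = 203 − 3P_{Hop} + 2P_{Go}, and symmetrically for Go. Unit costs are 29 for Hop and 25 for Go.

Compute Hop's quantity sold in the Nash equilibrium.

128.25

Hop's profit: π = (P_{Hop} − 29)(203 − 3P_{Hop} + 2P_{Go}).
∂π/∂P_{Hop} = 290 − 6P_{Hop} + 2P_{Go} = 0 ⇒ P_{Hop} = 145/3 + (1/3)P_{Go}.
Similarly P_{Go} = 139/3 + (1/3)P_{Hop}.
Plugging P_{Go} into Hop's best response: P_{Hop} = 145/3 + (1/3)(139/3 + (1/3)P_{Hop}) ⇒ (8/9)P_{Hop} = 574/9, so P_{Hop} = 71.75.
Then P_{Go} = 139/3 + (1/3)·71.75 = 70.25.
q_{Hop} = 203 − 3·71.75 + 2·70.25 = 128.25.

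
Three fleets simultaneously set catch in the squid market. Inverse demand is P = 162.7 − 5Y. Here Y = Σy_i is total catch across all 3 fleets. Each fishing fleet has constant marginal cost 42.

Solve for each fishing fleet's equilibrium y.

A representative fishing fleet's profit is π_i = y_i(162.7 − 5Y) − 42y_i, with Y = y_i + Σ_{j≠i} y_j.
First-order condition: 120.7 − 10y_i − 5Σ_{j≠i} y_j = 0.
With identical fishing fleets, set every y_j = y: then 120.7 − 10y − 10y = 0, i.e. y = 120.7/20 = 6.035.

6.035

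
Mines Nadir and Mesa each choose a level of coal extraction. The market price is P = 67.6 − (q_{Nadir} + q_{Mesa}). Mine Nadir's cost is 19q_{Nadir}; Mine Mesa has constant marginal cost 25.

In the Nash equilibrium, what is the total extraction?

Mine Nadir's profit: π = q_{Nadir}(67.6 − (q_{Nadir} + q_{Mesa})) − 19q_{Nadir}.
∂π/∂q_{Nadir} = 48.6 − 2q_{Nadir} − q_{Mesa} = 0, so q_{Nadir} = 24.3 − 0.5q_{Mesa}.
By the same steps for Mesa: q_{Mesa} = 21.3 − 0.5q_{Nadir}.
Solving the two reaction functions simultaneously: (1 − (−0.5)(−0.5))q_{Nadir} = 24.3 − 0.5·21.3, so 0.75q_{Nadir} = 13.65 and q_{Nadir} = 18.2.
Then q_{Mesa} = 21.3 − 0.5·18.2 = 12.2.
Total extraction: 18.2 + 12.2 = 30.4.

30.4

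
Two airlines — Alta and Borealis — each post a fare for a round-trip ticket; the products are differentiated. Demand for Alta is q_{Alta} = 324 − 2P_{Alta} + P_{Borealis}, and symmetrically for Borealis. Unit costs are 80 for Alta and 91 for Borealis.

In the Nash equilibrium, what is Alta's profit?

13711.68

Alta's profit: π = (P_{Alta} − 80)(324 − 2P_{Alta} + P_{Borealis}).
∂π/∂P_{Alta} = 484 − 4P_{Alta} + P_{Borealis} = 0 ⇒ P_{Alta} = 121 + 0.25P_{Borealis}.
Similarly P_{Borealis} = 126.5 + 0.25P_{Alta}.
Substituting the second reaction function into the first: P_{Alta} = 121 + 0.25(126.5 + 0.25P_{Alta}), which gives 0.9375P_{Alta} = 152.625 ⇒ P_{Alta} = 162.8.
Then P_{Borealis} = 126.5 + 0.25·162.8 = 167.2.
q_{Alta} = 324 − 2·162.8 + 167.2 = 165.6.
Profit = (162.8 − 80)·165.6 = 13711.68.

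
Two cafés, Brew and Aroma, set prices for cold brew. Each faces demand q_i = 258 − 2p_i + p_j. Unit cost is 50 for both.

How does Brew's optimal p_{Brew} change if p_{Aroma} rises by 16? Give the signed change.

Brew's profit: π = (p_{Brew} − 50)(258 − 2p_{Brew} + p_{Aroma}).
∂π/∂p_{Brew} = 358 − 4p_{Brew} + p_{Aroma} = 0 ⇒ p_{Brew} = 89.5 + 0.25p_{Aroma}.
The reaction-function slope is 0.25, so a 16-unit rise in p_{Aroma} moves p_{Brew} by 0.25 × 16 = 4. Brew's best response rises — the actions are strategic complements.

4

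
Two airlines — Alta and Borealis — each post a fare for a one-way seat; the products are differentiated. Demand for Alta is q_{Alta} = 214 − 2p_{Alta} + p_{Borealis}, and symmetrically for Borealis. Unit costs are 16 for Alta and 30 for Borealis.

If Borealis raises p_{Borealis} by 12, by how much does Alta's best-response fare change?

3

Alta's profit: π = (p_{Alta} − 16)(214 − 2p_{Alta} + p_{Borealis}).
∂π/∂p_{Alta} = 246 − 4p_{Alta} + p_{Borealis} = 0 ⇒ p_{Alta} = 61.5 + 0.25p_{Borealis}.
The reaction-function slope is 0.25, so a 12-unit rise in p_{Borealis} moves p_{Alta} by 0.25 × 12 = 3. Alta's best response rises — the actions are strategic complements.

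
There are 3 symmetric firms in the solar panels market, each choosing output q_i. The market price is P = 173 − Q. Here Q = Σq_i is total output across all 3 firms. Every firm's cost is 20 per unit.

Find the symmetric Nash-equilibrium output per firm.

38.25

A representative firm's profit is π_i = q_i(173 − Q) − 20q_i, with Q = q_i + Σ_{j≠i} q_j.
First-order condition: 153 − 2q_i − Σ_{j≠i} q_j = 0.
In a symmetric equilibrium every firm chooses the same q, so Σ_{j≠i} q_j = 2q. The condition becomes 153 − 4q = 0, giving q = 153/4 = 38.25.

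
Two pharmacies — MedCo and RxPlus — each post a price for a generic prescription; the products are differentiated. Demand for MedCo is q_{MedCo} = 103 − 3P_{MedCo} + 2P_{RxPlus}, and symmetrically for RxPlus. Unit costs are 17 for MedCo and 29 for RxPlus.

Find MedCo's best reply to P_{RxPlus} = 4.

27

MedCo's profit: π = (P_{MedCo} − 17)(103 − 3P_{MedCo} + 2P_{RxPlus}).
∂π/∂P_{MedCo} = 154 − 6P_{MedCo} + 2P_{RxPlus} = 0 ⇒ P_{MedCo} = 77/3 + (1/3)P_{RxPlus}.
At P_{RxPlus} = 4: P_{MedCo} = 77/3 + (1/3)·4 = 27.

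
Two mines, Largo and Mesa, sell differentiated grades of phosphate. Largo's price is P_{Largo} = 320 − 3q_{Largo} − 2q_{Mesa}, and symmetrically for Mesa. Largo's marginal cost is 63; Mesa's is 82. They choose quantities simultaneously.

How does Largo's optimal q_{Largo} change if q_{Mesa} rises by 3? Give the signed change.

-1

Mine Largo's profit: π = q_{Largo}(320 − 3q_{Largo} − 2q_{Mesa}) − 63q_{Largo}.
∂π/∂q_{Largo} = 257 − 6q_{Largo} − 2q_{Mesa} = 0 ⇒ q_{Largo} = 257/6 − (1/3)q_{Mesa}.
The reaction-function slope is −1/3, so a 3-unit rise in q_{Mesa} moves q_{Largo} by −1/3 × 3 = −1. Largo's best response falls — the actions are strategic substitutes.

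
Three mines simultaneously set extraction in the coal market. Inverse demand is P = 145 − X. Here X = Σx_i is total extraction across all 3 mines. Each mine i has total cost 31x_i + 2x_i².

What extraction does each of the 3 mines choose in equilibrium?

14.25

A representative mine's profit is π_i = x_i(145 − X) − 31x_i − 2x_i², with X = x_i + Σ_{j≠i} x_j.
First-order condition: 114 − 6x_i − Σ_{j≠i} x_j = 0.
Imposing symmetry (x_j = x for all j) turns Σ_{j≠i} x_j into 2x, so 114 = 8x and x = 14.25.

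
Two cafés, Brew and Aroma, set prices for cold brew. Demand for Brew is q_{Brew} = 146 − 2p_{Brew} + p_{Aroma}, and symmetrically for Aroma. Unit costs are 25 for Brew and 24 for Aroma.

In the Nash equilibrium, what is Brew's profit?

3232.08

Brew's profit: π = (p_{Brew} − 25)(146 − 2p_{Brew} + p_{Aroma}).
∂π/∂p_{Brew} = 196 − 4p_{Brew} + p_{Aroma} = 0 ⇒ p_{Brew} = 49 + 0.25p_{Aroma}.
Similarly p_{Aroma} = 48.5 + 0.25p_{Brew}.
Solving the two reaction functions simultaneously: (1 − (0.25)(0.25))p_{Brew} = 49 + 0.25·48.5, so 0.9375p_{Brew} = 61.125 and p_{Brew} = 65.2.
Then p_{Aroma} = 48.5 + 0.25·65.2 = 64.8.
q_{Brew} = 146 − 2·65.2 + 64.8 = 80.4.
Profit = (65.2 − 25)·80.4 = 3232.08.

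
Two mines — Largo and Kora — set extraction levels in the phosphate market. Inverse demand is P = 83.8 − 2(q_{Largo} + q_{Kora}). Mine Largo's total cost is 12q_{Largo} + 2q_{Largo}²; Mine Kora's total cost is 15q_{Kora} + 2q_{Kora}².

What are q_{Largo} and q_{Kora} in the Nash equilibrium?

Mine Largo's profit: π = q_{Largo}(83.8 − 2(q_{Largo} + q_{Kora})) − 12q_{Largo} − 2q_{Largo}².
∂π/∂q_{Largo} = 71.8 − 8q_{Largo} − 2q_{Kora} = 0, so q_{Largo} = 8.975 − 0.25q_{Kora}.
By the same steps for Kora: q_{Kora} = 8.6 − 0.25q_{Largo}.
Plugging q_{Kora} into Largo's best response: q_{Largo} = 8.975 − 0.25(8.6 − 0.25q_{Largo}) ⇒ 0.9375q_{Largo} = 6.825, so q_{Largo} = 7.28.
Then q_{Kora} = 8.6 − 0.25·7.28 = 6.78.

7.28, 6.78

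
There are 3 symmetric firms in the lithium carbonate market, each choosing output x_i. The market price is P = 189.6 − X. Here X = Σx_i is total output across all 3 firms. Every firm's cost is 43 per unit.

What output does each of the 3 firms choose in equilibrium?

A representative firm's profit is π_i = x_i(189.6 − X) − 43x_i, with X = x_i + Σ_{j≠i} x_j.
First-order condition: 146.6 − 2x_i − Σ_{j≠i} x_j = 0.
Imposing symmetry (x_j = x for all j) turns Σ_{j≠i} x_j into 2x, so 146.6 = 4x and x = 36.65.

36.65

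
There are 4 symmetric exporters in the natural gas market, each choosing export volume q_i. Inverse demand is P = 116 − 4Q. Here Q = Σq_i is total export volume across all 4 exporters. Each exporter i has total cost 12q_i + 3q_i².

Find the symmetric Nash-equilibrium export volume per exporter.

4

A representative exporter's profit is π_i = q_i(116 − 4Q) − 12q_i − 3q_i², with Q = q_i + Σ_{j≠i} q_j.
First-order condition: 104 − 14q_i − 4Σ_{j≠i} q_j = 0.
Imposing symmetry (q_j = q for all j) turns Σ_{j≠i} q_j into 3q, so 104 = 26q and q = 4.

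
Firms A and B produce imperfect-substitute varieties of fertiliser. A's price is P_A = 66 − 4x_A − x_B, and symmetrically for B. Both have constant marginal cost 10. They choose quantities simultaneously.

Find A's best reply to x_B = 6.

Firm A's profit: π = x_A(66 − 4x_A − x_B) − 10x_A.
∂π/∂x_A = 56 − 8x_A − x_B = 0 ⇒ x_A = 7 − 0.125x_B.
At x_B = 6: x_A = 7 − 0.125·6 = 6.25.

6.25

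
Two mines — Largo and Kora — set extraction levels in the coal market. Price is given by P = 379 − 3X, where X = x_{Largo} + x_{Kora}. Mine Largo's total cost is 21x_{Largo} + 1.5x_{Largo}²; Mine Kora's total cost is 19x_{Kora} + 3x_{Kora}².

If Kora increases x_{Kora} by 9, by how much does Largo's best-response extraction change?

-3

Mine Largo's profit: π = x_{Largo}(379 − 3(x_{Largo} + x_{Kora})) − 21x_{Largo} − 1.5x_{Largo}².
∂π/∂x_{Largo} = 358 − 9x_{Largo} − 3x_{Kora} = 0, so x_{Largo} = 358/9 − (1/3)x_{Kora}.
The reaction-function slope is −1/3, so a 9-unit rise in x_{Kora} moves x_{Largo} by −1/3 × 9 = −3. Largo's best response falls — the actions are strategic substitutes.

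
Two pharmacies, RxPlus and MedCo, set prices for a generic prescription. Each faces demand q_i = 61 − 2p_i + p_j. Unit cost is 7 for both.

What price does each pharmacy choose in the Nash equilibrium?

25

RxPlus's profit: π = (p_{RxPlus} − 7)(61 − 2p_{RxPlus} + p_{MedCo}).
∂π/∂p_{RxPlus} = 75 − 4p_{RxPlus} + p_{MedCo} = 0 ⇒ p_{RxPlus} = 18.75 + 0.25p_{MedCo}.
By symmetry p_{MedCo} = p_{RxPlus}; substituting into the reaction function, 0.75p_{RxPlus} = 18.75 and p_{RxPlus} = 25.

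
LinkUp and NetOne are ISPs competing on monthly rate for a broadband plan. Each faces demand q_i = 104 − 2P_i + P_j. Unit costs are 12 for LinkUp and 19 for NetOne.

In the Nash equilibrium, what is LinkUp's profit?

1997.12

LinkUp's profit: π = (P_{LinkUp} − 12)(104 − 2P_{LinkUp} + P_{NetOne}).
∂π/∂P_{LinkUp} = 128 − 4P_{LinkUp} + P_{NetOne} = 0 ⇒ P_{LinkUp} = 32 + 0.25P_{NetOne}.
Similarly P_{NetOne} = 35.5 + 0.25P_{LinkUp}.
Solving the two reaction functions simultaneously: (1 − (0.25)(0.25))P_{LinkUp} = 32 + 0.25·35.5, so 0.9375P_{LinkUp} = 40.875 and P_{LinkUp} = 43.6.
Then P_{NetOne} = 35.5 + 0.25·43.6 = 46.4.
q_{LinkUp} = 104 − 2·43.6 + 46.4 = 63.2.
Profit = (43.6 − 12)·63.2 = 1997.12.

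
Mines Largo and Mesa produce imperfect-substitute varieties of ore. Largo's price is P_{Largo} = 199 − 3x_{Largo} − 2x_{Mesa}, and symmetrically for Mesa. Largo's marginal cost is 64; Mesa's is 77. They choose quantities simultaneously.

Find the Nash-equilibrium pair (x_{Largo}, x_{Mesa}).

Mine Largo's profit: π = x_{Largo}(199 − 3x_{Largo} − 2x_{Mesa}) − 64x_{Largo}.
∂π/∂x_{Largo} = 135 − 6x_{Largo} − 2x_{Mesa} = 0 ⇒ x_{Largo} = 22.5 − (1/3)x_{Mesa}.
Similarly x_{Mesa} = 61/3 − (1/3)x_{Largo}.
Substituting the second reaction function into the first: x_{Largo} = 22.5 − (1/3)(61/3 − (1/3)x_{Largo}), which gives (8/9)x_{Largo} = 283/18 ⇒ x_{Largo} = 17.6875.
Then x_{Mesa} = 61/3 − (1/3)·17.6875 = 14.4375.

17.6875, 14.4375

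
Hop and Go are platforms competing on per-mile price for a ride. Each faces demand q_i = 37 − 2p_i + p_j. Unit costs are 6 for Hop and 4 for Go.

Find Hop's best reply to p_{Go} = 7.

14

Hop's profit: π = (p_{Hop} − 6)(37 − 2p_{Hop} + p_{Go}).
∂π/∂p_{Hop} = 49 − 4p_{Hop} + p_{Go} = 0 ⇒ p_{Hop} = 12.25 + 0.25p_{Go}.
At p_{Go} = 7: p_{Hop} = 12.25 + 0.25·7 = 14.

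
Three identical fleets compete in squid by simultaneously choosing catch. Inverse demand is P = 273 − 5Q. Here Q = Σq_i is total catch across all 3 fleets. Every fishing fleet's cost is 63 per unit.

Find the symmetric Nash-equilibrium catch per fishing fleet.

10.5

A representative fishing fleet's profit is π_i = q_i(273 − 5Q) − 63q_i, with Q = q_i + Σ_{j≠i} q_j.
First-order condition: 210 − 10q_i − 5Σ_{j≠i} q_j = 0.
Imposing symmetry (q_j = q for all j) turns Σ_{j≠i} q_j into 2q, so 210 = 20q and q = 10.5.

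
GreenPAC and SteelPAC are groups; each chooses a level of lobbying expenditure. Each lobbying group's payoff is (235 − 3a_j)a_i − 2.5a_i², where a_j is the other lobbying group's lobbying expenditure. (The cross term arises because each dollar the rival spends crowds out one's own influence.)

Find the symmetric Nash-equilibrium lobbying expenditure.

29.375

GreenPAC's payoff is (235 − 3a_S)a_G − 2.5a_G².
∂π/∂a_G = 235 − 3a_S − 5a_G = 0, so a_G = 47 − 0.6a_S.
By symmetry a_S = a_G; substituting into the reaction function, 1.6a_G = 47 and a_G = 29.375.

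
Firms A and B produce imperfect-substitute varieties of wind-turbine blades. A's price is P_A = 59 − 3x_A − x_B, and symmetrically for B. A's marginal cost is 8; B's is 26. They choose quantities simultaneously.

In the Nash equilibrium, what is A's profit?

182.52

Firm A's profit: π = x_A(59 − 3x_A − x_B) − 8x_A.
∂π/∂x_A = 51 − 6x_A − x_B = 0 ⇒ x_A = 8.5 − (1/6)x_B.
Similarly x_B = 5.5 − (1/6)x_A.
Substituting the second reaction function into the first: x_A = 8.5 − (1/6)(5.5 − (1/6)x_A), which gives (35/36)x_A = 91/12 ⇒ x_A = 7.8.
Then x_B = 5.5 − (1/6)·7.8 = 4.2.
P_A = 59 − 3·7.8 − 4.2 = 31.4.
Profit = (31.4 − 8)·7.8 = 182.52.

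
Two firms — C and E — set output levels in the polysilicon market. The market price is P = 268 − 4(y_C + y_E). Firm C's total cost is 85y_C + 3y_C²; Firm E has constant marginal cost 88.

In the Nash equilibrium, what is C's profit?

Firm C's profit: π = y_C(268 − 4(y_C + y_E)) − 85y_C − 3y_C².
∂π/∂y_C = 183 − 14y_C − 4y_E = 0, so y_C = 183/14 − (2/7)y_E.
For E: ∂π/∂y_E = 180 − 8y_E − 4y_C = 0 ⇒ y_E = 22.5 − 0.5y_C.
Plugging y_E into C's best response: y_C = 183/14 − (2/7)(22.5 − 0.5y_C) ⇒ (6/7)y_C = 93/14, so y_C = 7.75.
Then y_E = 22.5 − 0.5·7.75 = 18.625.
Price P = 268 − 4·26.375 = 162.5.
C's profit: (162.5 − 85)·7.75 − 3(7.75)² = 420.4375.

420.4375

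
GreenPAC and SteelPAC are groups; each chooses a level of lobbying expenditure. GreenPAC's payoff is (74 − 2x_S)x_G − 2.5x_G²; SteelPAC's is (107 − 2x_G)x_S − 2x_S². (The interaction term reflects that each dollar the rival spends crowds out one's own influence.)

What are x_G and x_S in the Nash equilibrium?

Expanding GreenPAC's payoff: 74x_G − 2x_Sx_G − 2.5x_G².
∂π/∂x_G = 74 − 2x_S − 5x_G = 0, so x_G = 14.8 − 0.4x_S.
Likewise for SteelPAC: x_S = 26.75 − 0.5x_G.
Substituting the second reaction function into the first: x_G = 14.8 − 0.4(26.75 − 0.5x_G), which gives 0.8x_G = 4.1 ⇒ x_G = 5.125.
Then x_S = 26.75 − 0.5·5.125 = 24.1875.

5.125, 24.1875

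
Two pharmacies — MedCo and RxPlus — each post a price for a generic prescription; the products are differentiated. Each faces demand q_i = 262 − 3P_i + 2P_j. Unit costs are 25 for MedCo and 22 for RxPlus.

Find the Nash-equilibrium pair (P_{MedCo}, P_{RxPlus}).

83.6875, 82.5625

MedCo's profit: π = (P_{MedCo} − 25)(262 − 3P_{MedCo} + 2P_{RxPlus}).
∂π/∂P_{MedCo} = 337 − 6P_{MedCo} + 2P_{RxPlus} = 0 ⇒ P_{MedCo} = 337/6 + (1/3)P_{RxPlus}.
Similarly P_{RxPlus} = 164/3 + (1/3)P_{MedCo}.
Plugging P_{RxPlus} into MedCo's best response: P_{MedCo} = 337/6 + (1/3)(164/3 + (1/3)P_{MedCo}) ⇒ (8/9)P_{MedCo} = 1339/18, so P_{MedCo} = 83.6875.
Then P_{RxPlus} = 164/3 + (1/3)·83.6875 = 82.5625.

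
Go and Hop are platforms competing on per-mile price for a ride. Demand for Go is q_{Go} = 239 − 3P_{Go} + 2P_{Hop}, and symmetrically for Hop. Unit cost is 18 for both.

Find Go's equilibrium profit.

9157.6875

Go's profit: π = (P_{Go} − 18)(239 − 3P_{Go} + 2P_{Hop}).
∂π/∂P_{Go} = 293 − 6P_{Go} + 2P_{Hop} = 0 ⇒ P_{Go} = 293/6 + (1/3)P_{Hop}.
Setting P_{Go} = P_{Hop} in the reaction function: P_{Go} = 293/6 + (1/3)P_{Go}, so P_{Go} = (293/6) / (2/3) = 73.25.
q_{Go} = 239 − 3·73.25 + 2·73.25 = 165.75.
Profit = (73.25 − 18)·165.75 = 9157.6875.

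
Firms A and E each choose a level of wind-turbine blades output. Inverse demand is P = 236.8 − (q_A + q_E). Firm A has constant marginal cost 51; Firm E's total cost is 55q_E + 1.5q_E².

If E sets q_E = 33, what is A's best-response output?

76.4

Firm A's profit: π = q_A(236.8 − (q_A + q_E)) − 51q_A.
∂π/∂q_A = 185.8 − 2q_A − q_E = 0, so q_A = 92.9 − 0.5q_E.
At q_E = 33: q_A = 92.9 − 0.5·33 = 76.4.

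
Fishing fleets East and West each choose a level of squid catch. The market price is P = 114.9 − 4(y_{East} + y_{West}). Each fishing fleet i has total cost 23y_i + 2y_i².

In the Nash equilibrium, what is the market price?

Fishing fleet East's profit: π = y_{East}(114.9 − 4(y_{East} + y_{West})) − 23y_{East} − 2y_{East}².
∂π/∂y_{East} = 91.9 − 12y_{East} − 4y_{West} = 0, so y_{East} = 919/120 − (1/3)y_{West}.
Setting y_{East} = y_{West} in the reaction function: y_{East} = 919/120 − (1/3)y_{East}, so y_{East} = (919/120) / (4/3) = 919/160.
Equilibrium price: P = 114.9 − 4·11.4875 = 68.95.

68.95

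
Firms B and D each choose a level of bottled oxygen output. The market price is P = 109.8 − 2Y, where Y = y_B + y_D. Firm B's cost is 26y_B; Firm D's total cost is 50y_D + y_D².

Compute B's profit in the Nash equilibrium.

Firm B's profit: π = y_B(109.8 − 2(y_B + y_D)) − 26y_B.
∂π/∂y_B = 83.8 − 4y_B − 2y_D = 0, so y_B = 20.95 − 0.5y_D.
For D: ∂π/∂y_D = 59.8 − 6y_D − 2y_B = 0 ⇒ y_D = 299/30 − (1/3)y_B.
Substituting the second reaction function into the first: y_B = 20.95 − 0.5(299/30 − (1/3)y_B), which gives (5/6)y_B = 479/30 ⇒ y_B = 19.16.
Then y_D = 299/30 − (1/3)·19.16 = 3.58.
Price P = 109.8 − 2·22.74 = 64.32.
B's profit: (64.32 − 26)·19.16 = 734.2112.

734.2112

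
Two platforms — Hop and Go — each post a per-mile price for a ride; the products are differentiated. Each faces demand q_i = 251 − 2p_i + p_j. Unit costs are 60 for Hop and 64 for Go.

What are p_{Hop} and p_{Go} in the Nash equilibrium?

124.2, 125.8

Hop's profit: π = (p_{Hop} − 60)(251 − 2p_{Hop} + p_{Go}).
∂π/∂p_{Hop} = 371 − 4p_{Hop} + p_{Go} = 0 ⇒ p_{Hop} = 92.75 + 0.25p_{Go}.
Similarly p_{Go} = 94.75 + 0.25p_{Hop}.
Substituting the second reaction function into the first: p_{Hop} = 92.75 + 0.25(94.75 + 0.25p_{Hop}), which gives 0.9375p_{Hop} = 116.4375 ⇒ p_{Hop} = 124.2.
Then p_{Go} = 94.75 + 0.25·124.2 = 125.8.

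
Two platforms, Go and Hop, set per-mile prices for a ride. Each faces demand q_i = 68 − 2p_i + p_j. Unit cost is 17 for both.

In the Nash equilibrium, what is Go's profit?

Go's profit: π = (p_{Go} − 17)(68 − 2p_{Go} + p_{Hop}).
∂π/∂p_{Go} = 102 − 4p_{Go} + p_{Hop} = 0 ⇒ p_{Go} = 25.5 + 0.25p_{Hop}.
The game is symmetric, so in equilibrium p_{Hop} = p_{Go}: the reaction function gives 0.75p_{Go} = 25.5, hence p_{Go} = 34.
q_{Go} = 68 − 2·34 + 34 = 34.
Profit = (34 − 17)·34 = 578.

578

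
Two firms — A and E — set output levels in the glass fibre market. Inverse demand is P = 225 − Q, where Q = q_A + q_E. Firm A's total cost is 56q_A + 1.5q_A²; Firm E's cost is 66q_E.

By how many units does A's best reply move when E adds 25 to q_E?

-5

Firm A's profit: π = q_A(225 − (q_A + q_E)) − 56q_A − 1.5q_A².
∂π/∂q_A = 169 − 5q_A − q_E = 0, so q_A = 33.8 − 0.2q_E.
The reaction-function slope is −0.2, so a 25-unit rise in q_E moves q_A by −0.2 × 25 = −5. A's best response falls — the actions are strategic substitutes.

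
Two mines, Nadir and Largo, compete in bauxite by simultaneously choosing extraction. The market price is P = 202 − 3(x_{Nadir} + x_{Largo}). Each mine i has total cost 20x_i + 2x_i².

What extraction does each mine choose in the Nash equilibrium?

14

Mine Nadir's profit: π = x_{Nadir}(202 − 3(x_{Nadir} + x_{Largo})) − 20x_{Nadir} − 2x_{Nadir}².
∂π/∂x_{Nadir} = 182 − 10x_{Nadir} − 3x_{Largo} = 0, so x_{Nadir} = 18.2 − 0.3x_{Largo}.
Setting x_{Nadir} = x_{Largo} in the reaction function: x_{Nadir} = 18.2 − 0.3x_{Nadir}, so x_{Nadir} = 18.2 / 1.3 = 14.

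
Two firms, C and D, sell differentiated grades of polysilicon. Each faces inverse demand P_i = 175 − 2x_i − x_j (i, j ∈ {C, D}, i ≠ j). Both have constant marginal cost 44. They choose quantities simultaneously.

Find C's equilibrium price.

Firm C's profit: π = x_C(175 − 2x_C − x_D) − 44x_C.
∂π/∂x_C = 131 − 4x_C − x_D = 0 ⇒ x_C = 32.75 − 0.25x_D.
The game is symmetric, so in equilibrium x_D = x_C: the reaction function gives 1.25x_C = 32.75, hence x_C = 26.2.
P_C = 175 − 2·26.2 − 26.2 = 96.4.

96.4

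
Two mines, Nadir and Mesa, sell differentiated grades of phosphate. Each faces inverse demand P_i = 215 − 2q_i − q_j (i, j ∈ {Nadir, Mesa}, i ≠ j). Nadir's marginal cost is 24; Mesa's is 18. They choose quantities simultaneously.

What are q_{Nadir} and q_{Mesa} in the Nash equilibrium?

37.8, 39.8

Mine Nadir's profit: π = q_{Nadir}(215 − 2q_{Nadir} − q_{Mesa}) − 24q_{Nadir}.
∂π/∂q_{Nadir} = 191 − 4q_{Nadir} − q_{Mesa} = 0 ⇒ q_{Nadir} = 47.75 − 0.25q_{Mesa}.
Similarly q_{Mesa} = 49.25 − 0.25q_{Nadir}.
Substituting the second reaction function into the first: q_{Nadir} = 47.75 − 0.25(49.25 − 0.25q_{Nadir}), which gives 0.9375q_{Nadir} = 35.4375 ⇒ q_{Nadir} = 37.8.
Then q_{Mesa} = 49.25 − 0.25·37.8 = 39.8.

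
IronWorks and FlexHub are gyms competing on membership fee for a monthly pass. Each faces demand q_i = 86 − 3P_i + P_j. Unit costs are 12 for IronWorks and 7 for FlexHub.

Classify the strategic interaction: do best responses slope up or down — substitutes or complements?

IronWorks's profit: π = (P_{IronWorks} − 12)(86 − 3P_{IronWorks} + P_{FlexHub}).
∂π/∂P_{IronWorks} = 122 − 6P_{IronWorks} + P_{FlexHub} = 0 ⇒ P_{IronWorks} = 61/3 + (1/6)P_{FlexHub}.
The best-response slope dP_{IronWorks}/dP_{FlexHub} = 1/6 > 0: the reaction function is upward-sloping, so the choices are strategic complements.

strategic complements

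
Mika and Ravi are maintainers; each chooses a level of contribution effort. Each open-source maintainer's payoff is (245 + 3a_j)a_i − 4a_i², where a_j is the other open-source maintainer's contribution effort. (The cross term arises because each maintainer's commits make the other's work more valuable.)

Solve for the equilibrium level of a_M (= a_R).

49

Mika's payoff is (245 + 3a_R)a_M − 4a_M².
∂π/∂a_M = 245 + 3a_R − 8a_M = 0, so a_M = 30.625 + 0.375a_R.
By symmetry a_R = a_M; substituting into the reaction function, 0.625a_M = 30.625 and a_M = 49.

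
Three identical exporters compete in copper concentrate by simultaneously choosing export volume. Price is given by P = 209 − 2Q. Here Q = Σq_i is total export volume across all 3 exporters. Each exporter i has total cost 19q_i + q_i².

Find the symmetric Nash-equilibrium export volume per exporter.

19

A representative exporter's profit is π_i = q_i(209 − 2Q) − 19q_i − q_i², with Q = q_i + Σ_{j≠i} q_j.
First-order condition: 190 − 6q_i − 2Σ_{j≠i} q_j = 0.
With identical exporters, set every q_j = q: then 190 − 6q − 4q = 0, i.e. q = 190/10 = 19.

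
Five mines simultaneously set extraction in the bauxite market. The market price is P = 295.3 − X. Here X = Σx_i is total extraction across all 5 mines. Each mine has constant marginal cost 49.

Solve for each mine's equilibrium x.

41.05

A representative mine's profit is π_i = x_i(295.3 − X) − 49x_i, with X = x_i + Σ_{j≠i} x_j.
First-order condition: 246.3 − 2x_i − Σ_{j≠i} x_j = 0.
With identical mines, set every x_j = x: then 246.3 − 2x − 4x = 0, i.e. x = 246.3/6 = 41.05.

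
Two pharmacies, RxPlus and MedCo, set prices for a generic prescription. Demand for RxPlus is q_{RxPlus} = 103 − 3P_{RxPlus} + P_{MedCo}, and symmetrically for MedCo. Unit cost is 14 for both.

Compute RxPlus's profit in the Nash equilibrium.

675

RxPlus's profit: π = (P_{RxPlus} − 14)(103 − 3P_{RxPlus} + P_{MedCo}).
∂π/∂P_{RxPlus} = 145 − 6P_{RxPlus} + P_{MedCo} = 0 ⇒ P_{RxPlus} = 145/6 + (1/6)P_{MedCo}.
By symmetry P_{MedCo} = P_{RxPlus}; substituting into the reaction function, (5/6)P_{RxPlus} = 145/6 and P_{RxPlus} = 29.
q_{RxPlus} = 103 − 3·29 + 29 = 45.
Profit = (29 − 14)·45 = 675.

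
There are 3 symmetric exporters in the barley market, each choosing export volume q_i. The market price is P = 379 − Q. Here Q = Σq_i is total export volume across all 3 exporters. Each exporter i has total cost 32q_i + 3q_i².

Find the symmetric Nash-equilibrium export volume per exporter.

34.7

A representative exporter's profit is π_i = q_i(379 − Q) − 32q_i − 3q_i², with Q = q_i + Σ_{j≠i} q_j.
First-order condition: 347 − 8q_i − Σ_{j≠i} q_j = 0.
Imposing symmetry (q_j = q for all j) turns Σ_{j≠i} q_j into 2q, so 347 = 10q and q = 34.7.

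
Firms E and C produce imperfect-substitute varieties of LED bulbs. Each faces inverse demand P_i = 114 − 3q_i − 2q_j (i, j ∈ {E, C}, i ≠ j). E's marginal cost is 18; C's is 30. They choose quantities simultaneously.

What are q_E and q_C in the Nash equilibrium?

Firm E's profit: π = q_E(114 − 3q_E − 2q_C) − 18q_E.
∂π/∂q_E = 96 − 6q_E − 2q_C = 0 ⇒ q_E = 16 − (1/3)q_C.
Similarly q_C = 14 − (1/3)q_E.
Substituting the second reaction function into the first: q_E = 16 − (1/3)(14 − (1/3)q_E), which gives (8/9)q_E = 34/3 ⇒ q_E = 12.75.
Then q_C = 14 − (1/3)·12.75 = 9.75.

12.75, 9.75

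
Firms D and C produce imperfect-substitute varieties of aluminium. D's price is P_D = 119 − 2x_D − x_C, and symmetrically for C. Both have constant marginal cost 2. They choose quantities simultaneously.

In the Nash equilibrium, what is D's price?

48.8

Firm D's profit: π = x_D(119 − 2x_D − x_C) − 2x_D.
∂π/∂x_D = 117 − 4x_D − x_C = 0 ⇒ x_D = 29.25 − 0.25x_C.
The game is symmetric, so in equilibrium x_C = x_D: the reaction function gives 1.25x_D = 29.25, hence x_D = 23.4.
P_D = 119 − 2·23.4 − 23.4 = 48.8.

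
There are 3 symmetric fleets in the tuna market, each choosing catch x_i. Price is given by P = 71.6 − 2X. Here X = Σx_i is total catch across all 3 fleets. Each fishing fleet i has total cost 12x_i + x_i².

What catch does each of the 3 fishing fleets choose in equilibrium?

A representative fishing fleet's profit is π_i = x_i(71.6 − 2X) − 12x_i − x_i², with X = x_i + Σ_{j≠i} x_j.
First-order condition: 59.6 − 6x_i − 2Σ_{j≠i} x_j = 0.
In a symmetric equilibrium every fishing fleet chooses the same x, so Σ_{j≠i} x_j = 2x. The condition becomes 59.6 − 10x = 0, giving x = 59.6/10 = 5.96.

5.96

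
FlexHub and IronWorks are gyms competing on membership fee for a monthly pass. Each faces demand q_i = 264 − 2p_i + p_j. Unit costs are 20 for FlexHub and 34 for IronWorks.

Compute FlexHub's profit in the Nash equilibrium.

FlexHub's profit: π = (p_{FlexHub} − 20)(264 − 2p_{FlexHub} + p_{IronWorks}).
∂π/∂p_{FlexHub} = 304 − 4p_{FlexHub} + p_{IronWorks} = 0 ⇒ p_{FlexHub} = 76 + 0.25p_{IronWorks}.
Similarly p_{IronWorks} = 83 + 0.25p_{FlexHub}.
Solving the two reaction functions simultaneously: (1 − (0.25)(0.25))p_{FlexHub} = 76 + 0.25·83, so 0.9375p_{FlexHub} = 96.75 and p_{FlexHub} = 103.2.
Then p_{IronWorks} = 83 + 0.25·103.2 = 108.8.
q_{FlexHub} = 264 − 2·103.2 + 108.8 = 166.4.
Profit = (103.2 − 20)·166.4 = 13844.48.

13844.48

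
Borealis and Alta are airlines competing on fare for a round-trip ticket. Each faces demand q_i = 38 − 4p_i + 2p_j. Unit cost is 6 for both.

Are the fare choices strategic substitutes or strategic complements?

Borealis's profit: π = (p_{Borealis} − 6)(38 − 4p_{Borealis} + 2p_{Alta}).
∂π/∂p_{Borealis} = 62 − 8p_{Borealis} + 2p_{Alta} = 0 ⇒ p_{Borealis} = 7.75 + 0.25p_{Alta}.
The best-response slope dp_{Borealis}/dp_{Alta} = 0.25 > 0: the reaction function is upward-sloping, so the choices are strategic complements.

strategic complements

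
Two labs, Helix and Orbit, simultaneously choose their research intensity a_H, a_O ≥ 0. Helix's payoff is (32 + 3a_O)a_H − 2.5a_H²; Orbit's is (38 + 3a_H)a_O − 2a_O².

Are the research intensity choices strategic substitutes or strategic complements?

Expanding Helix's payoff: 32a_H + 3a_Oa_H − 2.5a_H².
∂π/∂a_H = 32 + 3a_O − 5a_H = 0, so a_H = 6.4 + 0.6a_O.
The best-response slope da_H/da_O = 0.6 > 0: the reaction function is upward-sloping, so the choices are strategic complements.

strategic complements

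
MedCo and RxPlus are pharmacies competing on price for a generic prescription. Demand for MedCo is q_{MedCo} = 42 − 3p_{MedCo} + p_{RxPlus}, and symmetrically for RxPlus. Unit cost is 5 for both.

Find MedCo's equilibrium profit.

122.88

MedCo's profit: π = (p_{MedCo} − 5)(42 − 3p_{MedCo} + p_{RxPlus}).
∂π/∂p_{MedCo} = 57 − 6p_{MedCo} + p_{RxPlus} = 0 ⇒ p_{MedCo} = 9.5 + (1/6)p_{RxPlus}.
By symmetry p_{RxPlus} = p_{MedCo}; substituting into the reaction function, (5/6)p_{MedCo} = 9.5 and p_{MedCo} = 11.4.
q_{MedCo} = 42 − 3·11.4 + 11.4 = 19.2.
Profit = (11.4 − 5)·19.2 = 122.88.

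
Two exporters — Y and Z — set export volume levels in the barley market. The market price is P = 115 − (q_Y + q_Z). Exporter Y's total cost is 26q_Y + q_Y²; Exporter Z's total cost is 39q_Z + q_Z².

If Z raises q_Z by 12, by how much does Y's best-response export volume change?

Exporter Y's profit: π = q_Y(115 − (q_Y + q_Z)) − 26q_Y − q_Y².
∂π/∂q_Y = 89 − 4q_Y − q_Z = 0, so q_Y = 22.25 − 0.25q_Z.
The reaction-function slope is −0.25, so a 12-unit rise in q_Z moves q_Y by −0.25 × 12 = −3. Y's best response falls — the actions are strategic substitutes.

-3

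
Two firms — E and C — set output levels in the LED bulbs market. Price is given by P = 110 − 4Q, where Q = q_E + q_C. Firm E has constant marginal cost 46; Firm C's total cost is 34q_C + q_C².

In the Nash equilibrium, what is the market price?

67

Firm E's profit: π = q_E(110 − 4(q_E + q_C)) − 46q_E.
∂π/∂q_E = 64 − 8q_E − 4q_C = 0, so q_E = 8 − 0.5q_C.
For C: ∂π/∂q_C = 76 − 10q_C − 4q_E = 0 ⇒ q_C = 7.6 − 0.4q_E.
Substituting the second reaction function into the first: q_E = 8 − 0.5(7.6 − 0.4q_E), which gives 0.8q_E = 4.2 ⇒ q_E = 5.25.
Then q_C = 7.6 − 0.4·5.25 = 5.5.
Equilibrium price: P = 110 − 4·10.75 = 67.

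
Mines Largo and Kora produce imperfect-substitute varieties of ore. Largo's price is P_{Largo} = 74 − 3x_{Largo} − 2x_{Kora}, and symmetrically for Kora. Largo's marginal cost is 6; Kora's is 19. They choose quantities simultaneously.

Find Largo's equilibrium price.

33.9375

Mine Largo's profit: π = x_{Largo}(74 − 3x_{Largo} − 2x_{Kora}) − 6x_{Largo}.
∂π/∂x_{Largo} = 68 − 6x_{Largo} − 2x_{Kora} = 0 ⇒ x_{Largo} = 34/3 − (1/3)x_{Kora}.
Similarly x_{Kora} = 55/6 − (1/3)x_{Largo}.
Solving the two reaction functions simultaneously: (1 − (−1/3)(−1/3))x_{Largo} = 34/3 − (1/3)·(55/6), so (8/9)x_{Largo} = 149/18 and x_{Largo} = 9.3125.
Then x_{Kora} = 55/6 − (1/3)·9.3125 = 6.0625.
P_{Largo} = 74 − 3·9.3125 − 2·6.0625 = 33.9375.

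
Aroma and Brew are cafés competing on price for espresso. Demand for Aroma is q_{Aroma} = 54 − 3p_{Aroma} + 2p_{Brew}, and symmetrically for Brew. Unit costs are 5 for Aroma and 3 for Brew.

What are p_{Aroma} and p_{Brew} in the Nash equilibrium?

Aroma's profit: π = (p_{Aroma} − 5)(54 − 3p_{Aroma} + 2p_{Brew}).
∂π/∂p_{Aroma} = 69 − 6p_{Aroma} + 2p_{Brew} = 0 ⇒ p_{Aroma} = 11.5 + (1/3)p_{Brew}.
Similarly p_{Brew} = 10.5 + (1/3)p_{Aroma}.
Substituting the second reaction function into the first: p_{Aroma} = 11.5 + (1/3)(10.5 + (1/3)p_{Aroma}), which gives (8/9)p_{Aroma} = 15 ⇒ p_{Aroma} = 16.875.
Then p_{Brew} = 10.5 + (1/3)·16.875 = 16.125.

16.875, 16.125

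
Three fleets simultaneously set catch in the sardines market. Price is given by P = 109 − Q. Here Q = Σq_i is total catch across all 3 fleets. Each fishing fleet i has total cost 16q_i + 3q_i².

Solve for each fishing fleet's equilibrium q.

9.3

A representative fishing fleet's profit is π_i = q_i(109 − Q) − 16q_i − 3q_i², with Q = q_i + Σ_{j≠i} q_j.
First-order condition: 93 − 8q_i − Σ_{j≠i} q_j = 0.
With identical fishing fleets, set every q_j = q: then 93 − 8q − 2q = 0, i.e. q = 93/10 = 9.3.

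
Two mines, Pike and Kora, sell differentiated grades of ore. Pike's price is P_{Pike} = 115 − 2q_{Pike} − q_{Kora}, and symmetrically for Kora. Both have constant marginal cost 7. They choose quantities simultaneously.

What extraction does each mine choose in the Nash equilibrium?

21.6

Mine Pike's profit: π = q_{Pike}(115 − 2q_{Pike} − q_{Kora}) − 7q_{Pike}.
∂π/∂q_{Pike} = 108 − 4q_{Pike} − q_{Kora} = 0 ⇒ q_{Pike} = 27 − 0.25q_{Kora}.
Setting q_{Pike} = q_{Kora} in the reaction function: q_{Pike} = 27 − 0.25q_{Pike}, so q_{Pike} = 27 / 1.25 = 21.6.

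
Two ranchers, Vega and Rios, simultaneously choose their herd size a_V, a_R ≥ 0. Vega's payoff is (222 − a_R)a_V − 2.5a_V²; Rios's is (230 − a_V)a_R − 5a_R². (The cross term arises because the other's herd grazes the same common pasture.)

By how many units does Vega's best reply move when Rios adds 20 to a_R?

-4

Expanding Vega's payoff: 222a_V − a_Ra_V − 2.5a_V².
∂π/∂a_V = 222 − a_R − 5a_V = 0, so a_V = 44.4 − 0.2a_R.
The reaction-function slope is −0.2, so a 20-unit rise in a_R moves a_V by −0.2 × 20 = −4. Vega's best response falls — the actions are strategic substitutes.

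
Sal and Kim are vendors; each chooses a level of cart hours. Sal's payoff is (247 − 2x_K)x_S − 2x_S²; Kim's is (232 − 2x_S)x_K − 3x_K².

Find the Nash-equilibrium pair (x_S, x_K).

Expanding Sal's payoff: 247x_S − 2x_Kx_S − 2x_S².
∂π/∂x_S = 247 − 2x_K − 4x_S = 0, so x_S = 61.75 − 0.5x_K.
Likewise for Kim: x_K = 116/3 − (1/3)x_S.
Substituting the second reaction function into the first: x_S = 61.75 − 0.5(116/3 − (1/3)x_S), which gives (5/6)x_S = 509/12 ⇒ x_S = 50.9.
Then x_K = 116/3 − (1/3)·50.9 = 21.7.

50.9, 21.7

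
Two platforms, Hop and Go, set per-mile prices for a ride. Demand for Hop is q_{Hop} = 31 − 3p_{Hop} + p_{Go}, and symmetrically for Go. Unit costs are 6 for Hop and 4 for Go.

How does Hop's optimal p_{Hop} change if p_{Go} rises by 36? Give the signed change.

6

Hop's profit: π = (p_{Hop} − 6)(31 − 3p_{Hop} + p_{Go}).
∂π/∂p_{Hop} = 49 − 6p_{Hop} + p_{Go} = 0 ⇒ p_{Hop} = 49/6 + (1/6)p_{Go}.
The reaction-function slope is 1/6, so a 36-unit rise in p_{Go} moves p_{Hop} by 1/6 × 36 = 6. Hop's best response rises — the actions are strategic complements.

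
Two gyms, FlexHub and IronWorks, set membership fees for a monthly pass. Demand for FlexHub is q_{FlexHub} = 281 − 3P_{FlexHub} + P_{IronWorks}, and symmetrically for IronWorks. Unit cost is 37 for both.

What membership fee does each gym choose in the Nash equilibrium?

FlexHub's profit: π = (P_{FlexHub} − 37)(281 − 3P_{FlexHub} + P_{IronWorks}).
∂π/∂P_{FlexHub} = 392 − 6P_{FlexHub} + P_{IronWorks} = 0 ⇒ P_{FlexHub} = 196/3 + (1/6)P_{IronWorks}.
The game is symmetric, so in equilibrium P_{IronWorks} = P_{FlexHub}: the reaction function gives (5/6)P_{FlexHub} = 196/3, hence P_{FlexHub} = 78.4.

78.4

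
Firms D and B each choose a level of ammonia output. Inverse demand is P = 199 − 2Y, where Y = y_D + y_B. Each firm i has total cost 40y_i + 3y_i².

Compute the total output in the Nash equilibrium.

26.5

Firm D's profit: π = y_D(199 − 2(y_D + y_B)) − 40y_D − 3y_D².
∂π/∂y_D = 159 − 10y_D − 2y_B = 0, so y_D = 15.9 − 0.2y_B.
Setting y_D = y_B in the reaction function: y_D = 15.9 − 0.2y_D, so y_D = 15.9 / 1.2 = 13.25.
Total output: 13.25 + 13.25 = 26.5.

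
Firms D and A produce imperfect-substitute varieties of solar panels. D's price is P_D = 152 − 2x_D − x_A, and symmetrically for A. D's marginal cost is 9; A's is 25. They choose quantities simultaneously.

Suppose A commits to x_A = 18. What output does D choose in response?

Firm D's profit: π = x_D(152 − 2x_D − x_A) − 9x_D.
∂π/∂x_D = 143 − 4x_D − x_A = 0 ⇒ x_D = 35.75 − 0.25x_A.
At x_A = 18: x_D = 35.75 − 0.25·18 = 31.25.

31.25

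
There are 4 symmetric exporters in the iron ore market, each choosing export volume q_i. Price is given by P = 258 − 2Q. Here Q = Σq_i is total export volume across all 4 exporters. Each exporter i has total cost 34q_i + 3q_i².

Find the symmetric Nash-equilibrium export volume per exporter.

A representative exporter's profit is π_i = q_i(258 − 2Q) − 34q_i − 3q_i², with Q = q_i + Σ_{j≠i} q_j.
First-order condition: 224 − 10q_i − 2Σ_{j≠i} q_j = 0.
Imposing symmetry (q_j = q for all j) turns Σ_{j≠i} q_j into 3q, so 224 = 16q and q = 14.

14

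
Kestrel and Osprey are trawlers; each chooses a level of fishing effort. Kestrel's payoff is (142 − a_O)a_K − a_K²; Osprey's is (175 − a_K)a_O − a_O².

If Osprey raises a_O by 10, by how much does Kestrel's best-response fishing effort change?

-5

Expanding Kestrel's payoff: 142a_K − a_Oa_K − a_K².
∂π/∂a_K = 142 − a_O − 2a_K = 0, so a_K = 71 − 0.5a_O.
The reaction-function slope is −0.5, so a 10-unit rise in a_O moves a_K by −0.5 × 10 = −5. Kestrel's best response falls — the actions are strategic substitutes.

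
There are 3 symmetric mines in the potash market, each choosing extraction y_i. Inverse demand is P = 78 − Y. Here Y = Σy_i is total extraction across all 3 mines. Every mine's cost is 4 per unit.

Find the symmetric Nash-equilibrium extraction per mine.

18.5

A representative mine's profit is π_i = y_i(78 − Y) − 4y_i, with Y = y_i + Σ_{j≠i} y_j.
First-order condition: 74 − 2y_i − Σ_{j≠i} y_j = 0.
Imposing symmetry (y_j = y for all j) turns Σ_{j≠i} y_j into 2y, so 74 = 4y and y = 18.5.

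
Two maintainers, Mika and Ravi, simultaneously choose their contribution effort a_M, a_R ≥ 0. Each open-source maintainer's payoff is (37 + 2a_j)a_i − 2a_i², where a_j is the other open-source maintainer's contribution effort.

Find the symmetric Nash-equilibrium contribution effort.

18.5

Mika's payoff is (37 + 2a_R)a_M − 2a_M².
∂π/∂a_M = 37 + 2a_R − 4a_M = 0, so a_M = 9.25 + 0.5a_R.
Setting a_M = a_R in the reaction function: a_M = 9.25 + 0.5a_M, so a_M = 9.25 / 0.5 = 18.5.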